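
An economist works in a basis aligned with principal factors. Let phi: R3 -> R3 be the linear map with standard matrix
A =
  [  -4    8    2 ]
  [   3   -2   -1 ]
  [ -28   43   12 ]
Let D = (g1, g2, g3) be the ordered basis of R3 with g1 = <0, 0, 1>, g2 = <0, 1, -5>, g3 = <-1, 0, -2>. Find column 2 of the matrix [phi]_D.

<2, 3, 2>

Compute phi(g2) = A g2 = <-2, 3, -17> in standard coordinates.
Then write this in D-coordinates: solve for y in y_1 g1 + ... + y_3 g3 = <-2, 3, -17>.
This gives y = <2, 3, 2>, which is column 2 of [phi]_D.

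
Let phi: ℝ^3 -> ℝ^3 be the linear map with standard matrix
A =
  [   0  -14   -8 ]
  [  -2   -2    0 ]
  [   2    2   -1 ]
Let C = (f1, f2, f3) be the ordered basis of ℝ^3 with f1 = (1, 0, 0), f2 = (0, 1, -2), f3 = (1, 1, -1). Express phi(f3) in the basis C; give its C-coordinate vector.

Compute phi(f3) = A f3 = (-6, -4, 5) in standard coordinates.
Then write this in C-coordinates: solve for y in y_1 f1 + ... + y_3 f3 = (-6, -4, 5).
This gives y = (-3, -1, -3), which is column 3 of [phi]_C.

(-3, -1, -3)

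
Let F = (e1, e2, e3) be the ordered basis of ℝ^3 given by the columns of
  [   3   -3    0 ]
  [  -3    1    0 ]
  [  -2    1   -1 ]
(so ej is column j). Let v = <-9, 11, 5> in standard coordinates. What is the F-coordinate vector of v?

<-4, -1, 2>

Write v = c_1 e1 + ... + c_3 e3 and solve for the c_i.
Solving this 3x3 system gives c = (-4, -1, 2).
Check: -4e1 - e2 + 2e3 = <-9, 11, 5>.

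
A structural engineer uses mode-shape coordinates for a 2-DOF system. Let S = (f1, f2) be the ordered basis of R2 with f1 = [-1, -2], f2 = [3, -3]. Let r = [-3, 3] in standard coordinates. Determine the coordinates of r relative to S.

[0, -1]

[r]_S is the unique c with M c = r, where M has columns f1, f2.
System: -c_1 + 3c_2 = -3, -2c_1 - 3c_2 = 3; solving gives c_1 = 0, c_2 = -1.
Check: 0·f1 - f2 = [-3, 3].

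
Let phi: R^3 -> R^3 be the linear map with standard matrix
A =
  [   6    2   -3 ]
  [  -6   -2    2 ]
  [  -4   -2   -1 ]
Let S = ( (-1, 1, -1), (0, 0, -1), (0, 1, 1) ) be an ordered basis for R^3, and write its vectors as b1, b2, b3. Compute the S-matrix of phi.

[[1, -3, 1], [-3, 3, 1], [1, 1, -1]]

With P the matrix whose columns are b1, ..., b3, [phi]_S = P^(-1) A P.
Column by column: phi(b1) = A b1 = (-1, 2, 3); its S-coordinates (1, -3, 1) give column 1.
Continuing for each basis vector yields [phi]_S = [[1, -3, 1], [-3, 3, 1], [1, 1, -1]].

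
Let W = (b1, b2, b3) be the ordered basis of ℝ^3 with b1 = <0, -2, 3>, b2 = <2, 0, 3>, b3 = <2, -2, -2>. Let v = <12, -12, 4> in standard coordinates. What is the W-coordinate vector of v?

Write v = c_1 b1 + ... + c_3 b3 and solve for the c_i.
Solving this 3x3 system gives c = (2, 2, 4).
Check: 2b1 + 2b2 + 4b3 = <12, -12, 4>.

<2, 2, 4>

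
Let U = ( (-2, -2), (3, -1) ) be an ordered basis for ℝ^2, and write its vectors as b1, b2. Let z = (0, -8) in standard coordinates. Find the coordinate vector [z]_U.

(3, 2)

[z]_U is the unique c with M c = z, where M has columns b1, b2.
System: -2c_1 + 3c_2 = 0, -2c_1 - c_2 = -8; solving gives c_1 = 3, c_2 = 2.
Check: 3b1 + 2b2 = (0, -8).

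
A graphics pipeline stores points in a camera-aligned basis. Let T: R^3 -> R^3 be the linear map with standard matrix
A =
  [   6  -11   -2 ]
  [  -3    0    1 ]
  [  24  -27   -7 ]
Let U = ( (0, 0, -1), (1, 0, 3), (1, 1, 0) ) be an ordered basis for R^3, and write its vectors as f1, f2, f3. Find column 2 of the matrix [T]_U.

(-3, 0, 0)

Column 2 of [T]_U is the U-coordinate vector of T(f2).
In standard coordinates T(f2) = A f2 = (0, 0, 3).
Converting to U: (0, 0, 3) = -3f1 + 0·f2 + 0·f3, so the coordinate vector is (-3, 0, 0).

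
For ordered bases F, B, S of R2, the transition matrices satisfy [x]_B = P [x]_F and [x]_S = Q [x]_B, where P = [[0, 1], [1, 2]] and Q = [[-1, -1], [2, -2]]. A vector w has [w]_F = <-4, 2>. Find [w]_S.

<-2, 4>

Composing the changes, [w]_S = Q P [w]_F.
Q P = [[-1, -3], [-2, -2]]; applying this to <-4, 2> gives <-2, 4>.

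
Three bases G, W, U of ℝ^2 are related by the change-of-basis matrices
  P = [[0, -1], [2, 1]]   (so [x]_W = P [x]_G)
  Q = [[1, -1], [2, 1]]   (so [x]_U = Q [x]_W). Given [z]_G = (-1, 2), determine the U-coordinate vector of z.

(-2, -4)

Apply P to get W-coordinates (-2, 0), then Q to get U-coordinates.
The result is [z]_U = (-2, -4).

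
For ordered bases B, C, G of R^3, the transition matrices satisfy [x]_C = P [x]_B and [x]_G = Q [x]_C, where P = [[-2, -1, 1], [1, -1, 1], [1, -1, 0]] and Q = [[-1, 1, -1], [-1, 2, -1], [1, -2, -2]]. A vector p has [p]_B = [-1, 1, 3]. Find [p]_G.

[-1, 0, 6]

Apply P to get C-coordinates [4, 1, -2], then Q to get G-coordinates.
The result is [p]_G = [-1, 0, 6].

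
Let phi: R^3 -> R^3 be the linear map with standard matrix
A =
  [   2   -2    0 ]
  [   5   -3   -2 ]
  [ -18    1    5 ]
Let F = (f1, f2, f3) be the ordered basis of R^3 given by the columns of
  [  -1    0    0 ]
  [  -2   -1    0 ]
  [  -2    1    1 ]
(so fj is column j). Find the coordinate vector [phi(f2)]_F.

<-2, 3, -3>

Compute phi(f2) = A f2 = <2, 1, 4> in standard coordinates.
Then write this in F-coordinates: solve for y in y_1 f1 + ... + y_3 f3 = <2, 1, 4>.
This gives y = <-2, 3, -3>, which is column 2 of [phi]_F.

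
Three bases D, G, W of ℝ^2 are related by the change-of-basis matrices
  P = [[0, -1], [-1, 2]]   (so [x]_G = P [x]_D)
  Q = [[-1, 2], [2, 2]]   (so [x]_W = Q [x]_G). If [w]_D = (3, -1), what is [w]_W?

(-11, -8)

First [w]_G = P [w]_D = (1, -5).
Then [w]_W = Q [w]_G = (-11, -8).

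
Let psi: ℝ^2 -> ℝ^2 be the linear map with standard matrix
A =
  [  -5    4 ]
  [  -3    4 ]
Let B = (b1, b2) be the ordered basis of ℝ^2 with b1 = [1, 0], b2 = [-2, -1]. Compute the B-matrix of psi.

The j-th column of [psi]_B is [psi(bj)]_B.
psi(b1) = A b1 = [-5, -3] = b1 + 3b2, so column 1 is [1, 3].
Repeating for b2 and assembling the columns gives [[1, 2], [3, -2]].

[[1, 2], [3, -2]]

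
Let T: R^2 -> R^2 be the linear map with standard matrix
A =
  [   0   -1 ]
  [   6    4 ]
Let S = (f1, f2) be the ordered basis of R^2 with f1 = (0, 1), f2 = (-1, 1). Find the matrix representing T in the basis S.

Let P have columns f1, f2. Then [T]_S = P^(-1) A P.
Here det P = 1, so P^(-1) is integer; computing A P first and then P^(-1)(A P) gives [[3, -3], [1, 1]].

[[3, -3], [1, 1]]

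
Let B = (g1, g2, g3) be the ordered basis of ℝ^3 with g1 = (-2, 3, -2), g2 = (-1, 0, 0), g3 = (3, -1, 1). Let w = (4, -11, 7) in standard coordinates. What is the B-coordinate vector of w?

We seek scalars with c_1 g1 + ... + c_3 g3 = w; equivalently solve M c = w where the columns of M are g1, ..., g3.
Solving this 3x3 system gives c = (-4, 1, -1).
Check: -4g1 + g2 - g3 = (4, -11, 7).

(-4, 1, -1)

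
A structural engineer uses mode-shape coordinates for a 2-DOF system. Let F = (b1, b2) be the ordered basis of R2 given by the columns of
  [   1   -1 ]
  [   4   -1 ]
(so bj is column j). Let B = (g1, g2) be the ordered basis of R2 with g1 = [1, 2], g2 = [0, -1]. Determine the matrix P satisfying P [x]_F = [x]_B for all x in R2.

Column j of P is [bj]_B, since P maps F-coordinates to B-coordinates.
Expressing b1 in B: b1 = g1 - 2g2, so column 1 of P is [1, -2].
Doing the same for each bj gives P = [[1, -1], [-2, -1]].

[[1, -1], [-2, -1]]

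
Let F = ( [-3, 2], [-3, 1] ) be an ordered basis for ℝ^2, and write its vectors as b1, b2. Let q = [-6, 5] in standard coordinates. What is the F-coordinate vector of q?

[3, -1]

Write q = c_1 b1 + c_2 b2 and solve for the c_i.
System: -3c_1 - 3c_2 = -6, 2c_1 + c_2 = 5; solving gives c_1 = 3, c_2 = -1.
Check: 3b1 - b2 = [-6, 5].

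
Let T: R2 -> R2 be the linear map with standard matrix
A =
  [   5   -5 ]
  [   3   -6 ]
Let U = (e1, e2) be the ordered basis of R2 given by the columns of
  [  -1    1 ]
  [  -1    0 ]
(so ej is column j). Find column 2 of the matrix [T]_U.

[-3, 2]

Compute T(e2) = A e2 = [5, 3] in standard coordinates.
Then write this in U-coordinates: solve for y in y_1 e1 + y_2 e2 = [5, 3].
This gives y = [-3, 2], which is column 2 of [T]_U.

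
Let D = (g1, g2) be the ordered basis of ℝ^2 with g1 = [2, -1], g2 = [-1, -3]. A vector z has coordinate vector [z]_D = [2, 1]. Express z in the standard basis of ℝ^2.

[3, -5]

By definition z = 2g1 + g2.
Summing componentwise gives [3, -5].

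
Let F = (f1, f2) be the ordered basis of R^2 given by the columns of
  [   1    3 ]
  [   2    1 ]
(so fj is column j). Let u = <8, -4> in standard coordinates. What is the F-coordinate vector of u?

[u]_F is the unique c with M c = u, where M has columns f1, f2.
System: c_1 + 3c_2 = 8, 2c_1 + c_2 = -4; solving gives c_1 = -4, c_2 = 4.
Check: -4f1 + 4f2 = <8, -4>.

<-4, 4>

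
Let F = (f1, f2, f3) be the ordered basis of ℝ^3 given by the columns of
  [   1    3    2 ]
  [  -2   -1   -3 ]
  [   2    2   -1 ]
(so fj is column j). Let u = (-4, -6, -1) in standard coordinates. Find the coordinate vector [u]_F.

(3, -3, 1)

[u]_F is the unique c with M c = u, where M has columns f1, ..., f3.
Row-reducing the augmented matrix [M | u] gives c = (3, -3, 1).
Check: 3f1 - 3f2 + f3 = (-4, -6, -1).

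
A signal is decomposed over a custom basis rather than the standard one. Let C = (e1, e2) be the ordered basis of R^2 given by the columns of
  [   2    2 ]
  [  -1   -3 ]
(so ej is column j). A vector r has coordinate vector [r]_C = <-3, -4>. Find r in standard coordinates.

<-14, 15>

r = M [r]_C, where M has columns e1, e2.
Carrying out the matrix-vector product, r = <-14, 15>.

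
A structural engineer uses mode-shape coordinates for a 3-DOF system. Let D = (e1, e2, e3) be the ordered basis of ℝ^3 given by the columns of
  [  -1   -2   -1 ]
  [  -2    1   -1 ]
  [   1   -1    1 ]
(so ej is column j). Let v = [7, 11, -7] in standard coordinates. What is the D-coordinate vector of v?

[-4, 0, -3]

Write v = c_1 e1 + ... + c_3 e3 and solve for the c_i.
Solving this 3x3 system gives c = (-4, 0, -3).
Check: -4e1 + 0·e2 - 3e3 = [7, 11, -7].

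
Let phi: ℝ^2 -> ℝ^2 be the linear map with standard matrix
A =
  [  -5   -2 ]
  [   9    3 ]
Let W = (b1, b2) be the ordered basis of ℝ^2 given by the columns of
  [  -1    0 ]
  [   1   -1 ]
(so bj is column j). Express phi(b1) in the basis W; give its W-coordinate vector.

Column 1 of [phi]_W is the W-coordinate vector of phi(b1).
In standard coordinates phi(b1) = A b1 = (3, -6).
Converting to W: (3, -6) = -3b1 + 3b2, so the coordinate vector is (-3, 3).

(-3, 3)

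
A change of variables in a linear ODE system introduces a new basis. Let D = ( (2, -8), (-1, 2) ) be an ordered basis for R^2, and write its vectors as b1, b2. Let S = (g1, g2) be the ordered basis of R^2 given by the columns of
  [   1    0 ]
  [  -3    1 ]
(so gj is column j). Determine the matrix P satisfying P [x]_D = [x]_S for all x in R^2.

Take x = bj: its D-coordinates are the j-th standard unit vector, so P e_j — column j of P — equals [bj]_S.
b1 = 2g1 - 2g2, giving column 1 = (2, -2); repeating for each j gives P = [[2, -1], [-2, -1]].

[[2, -1], [-2, -1]]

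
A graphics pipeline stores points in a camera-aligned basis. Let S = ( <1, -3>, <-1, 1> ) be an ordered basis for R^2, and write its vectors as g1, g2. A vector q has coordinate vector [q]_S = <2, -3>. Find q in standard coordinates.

q = M [q]_S, where M has columns g1, g2.
Carrying out the matrix-vector product, q = <5, -9>.

<5, -9>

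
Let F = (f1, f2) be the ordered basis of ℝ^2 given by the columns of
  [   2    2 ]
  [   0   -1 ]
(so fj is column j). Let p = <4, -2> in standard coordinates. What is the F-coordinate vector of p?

<0, 2>

We seek scalars with c_1 f1 + c_2 f2 = p; equivalently solve M c = p where the columns of M are f1, f2.
System: 2c_1 + 2c_2 = 4, 0c_1 - c_2 = -2; solving gives c_1 = 0, c_2 = 2.
Check: 0·f1 + 2f2 = <4, -2>.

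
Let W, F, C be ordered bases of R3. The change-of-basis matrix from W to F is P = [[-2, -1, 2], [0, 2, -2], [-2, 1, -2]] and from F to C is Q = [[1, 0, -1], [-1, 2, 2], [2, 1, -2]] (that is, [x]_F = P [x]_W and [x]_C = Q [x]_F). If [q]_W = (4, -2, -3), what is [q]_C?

(-8, 8, -14)

First [q]_F = P [q]_W = (-12, 2, -4).
Then [q]_C = Q [q]_F = (-8, 8, -14).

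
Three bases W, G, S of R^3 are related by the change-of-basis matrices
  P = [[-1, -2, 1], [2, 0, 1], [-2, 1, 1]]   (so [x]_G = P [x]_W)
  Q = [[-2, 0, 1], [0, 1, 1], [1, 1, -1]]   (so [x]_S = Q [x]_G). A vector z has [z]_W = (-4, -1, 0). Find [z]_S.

Composing the changes, [z]_S = Q P [z]_W.
Q P = [[0, 5, -1], [0, 1, 2], [3, -3, 1]]; applying this to (-4, -1, 0) gives (-5, -1, -9).

(-5, -1, -9)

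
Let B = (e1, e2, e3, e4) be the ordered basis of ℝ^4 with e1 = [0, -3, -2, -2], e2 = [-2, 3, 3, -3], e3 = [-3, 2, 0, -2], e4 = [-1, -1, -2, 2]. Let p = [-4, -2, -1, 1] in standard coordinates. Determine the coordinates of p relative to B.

We seek scalars with c_1 e1 + ... + c_4 e4 = p; equivalently solve M c = p where the columns of M are e1, ..., e4.
Solving this 4x4 system gives c = (1, 3, -2, 4).
Check: e1 + 3e2 - 2e3 + 4e4 = [-4, -2, -1, 1].

[1, 3, -2, 4]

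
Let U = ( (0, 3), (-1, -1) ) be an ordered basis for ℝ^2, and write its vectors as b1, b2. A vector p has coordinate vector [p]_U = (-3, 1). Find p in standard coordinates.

(-1, -10)

p = M [p]_U, where M has columns b1, b2.
Carrying out the matrix-vector product, p = (-1, -10).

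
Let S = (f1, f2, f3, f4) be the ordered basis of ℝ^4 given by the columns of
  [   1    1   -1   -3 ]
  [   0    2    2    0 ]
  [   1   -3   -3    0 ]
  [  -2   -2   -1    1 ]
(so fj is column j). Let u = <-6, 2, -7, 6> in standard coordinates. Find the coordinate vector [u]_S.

<-4, 4, -3, 3>

Write u = c_1 f1 + ... + c_4 f4 and solve for the c_i.
Solving this 4x4 system gives c = (-4, 4, -3, 3).
Check: -4f1 + 4f2 - 3f3 + 3f4 = <-6, 2, -7, 6>.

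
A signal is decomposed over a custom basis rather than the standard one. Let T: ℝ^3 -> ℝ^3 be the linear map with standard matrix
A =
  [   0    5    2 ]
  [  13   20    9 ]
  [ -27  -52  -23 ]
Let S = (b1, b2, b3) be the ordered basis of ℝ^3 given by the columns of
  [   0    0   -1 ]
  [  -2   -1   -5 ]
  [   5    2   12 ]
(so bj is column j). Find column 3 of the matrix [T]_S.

Column 3 of [T]_S is the S-coordinate vector of T(b3).
In standard coordinates T(b3) = A b3 = (-1, -5, 11).
Converting to S: (-1, -5, 11) = -b1 + 2b2 + b3, so the coordinate vector is (-1, 2, 1).

(-1, 2, 1)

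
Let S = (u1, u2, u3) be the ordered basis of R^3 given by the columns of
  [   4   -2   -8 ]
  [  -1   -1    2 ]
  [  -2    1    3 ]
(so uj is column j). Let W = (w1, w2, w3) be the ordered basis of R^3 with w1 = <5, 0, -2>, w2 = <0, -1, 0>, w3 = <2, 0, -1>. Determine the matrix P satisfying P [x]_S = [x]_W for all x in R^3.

[[0, 0, -2], [1, 1, -2], [2, -1, 1]]

Column j of P is [uj]_W, since P maps S-coordinates to W-coordinates.
Expressing u1 in W: u1 = 0·w1 + w2 + 2w3, so column 1 of P is <0, 1, 2>.
Doing the same for each uj gives P = [[0, 0, -2], [1, 1, -2], [2, -1, 1]].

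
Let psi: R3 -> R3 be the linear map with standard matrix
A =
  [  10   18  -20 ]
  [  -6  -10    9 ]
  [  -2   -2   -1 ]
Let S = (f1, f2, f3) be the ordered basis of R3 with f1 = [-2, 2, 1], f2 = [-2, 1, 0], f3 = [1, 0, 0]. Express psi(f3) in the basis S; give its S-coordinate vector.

Compute psi(f3) = A f3 = [10, -6, -2] in standard coordinates.
Then write this in S-coordinates: solve for y in y_1 f1 + ... + y_3 f3 = [10, -6, -2].
This gives y = [-2, -2, 2], which is column 3 of [psi]_S.

[-2, -2, 2]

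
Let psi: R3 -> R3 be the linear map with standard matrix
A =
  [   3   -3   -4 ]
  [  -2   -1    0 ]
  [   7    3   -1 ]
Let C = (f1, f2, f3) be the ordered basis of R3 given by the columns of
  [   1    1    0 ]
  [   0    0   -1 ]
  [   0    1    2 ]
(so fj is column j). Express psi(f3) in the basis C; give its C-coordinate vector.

<-2, -3, -1>

Column 3 of [psi]_C is the C-coordinate vector of psi(f3).
In standard coordinates psi(f3) = A f3 = <-5, 1, -5>.
Converting to C: <-5, 1, -5> = -2f1 - 3f2 - f3, so the coordinate vector is <-2, -3, -1>.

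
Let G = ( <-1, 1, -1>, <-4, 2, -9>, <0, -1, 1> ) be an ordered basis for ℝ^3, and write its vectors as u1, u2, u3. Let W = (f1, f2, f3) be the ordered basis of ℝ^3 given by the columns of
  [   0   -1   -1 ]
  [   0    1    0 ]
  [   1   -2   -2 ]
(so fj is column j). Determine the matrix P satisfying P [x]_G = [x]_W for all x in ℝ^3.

[[1, -1, 1], [1, 2, -1], [0, 2, 1]]

Let M have columns uj and N have columns fj. Then for every x, N [x]_W = x = M [x]_G, so P = N^(-1) M.
Since det N = 1, N^(-1) has integer entries; multiplying gives P = [[1, -1, 1], [1, 2, -1], [0, 2, 1]].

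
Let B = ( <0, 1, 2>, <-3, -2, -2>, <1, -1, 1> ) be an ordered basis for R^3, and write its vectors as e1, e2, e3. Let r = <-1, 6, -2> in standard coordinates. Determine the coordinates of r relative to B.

<0, -1, -4>

[r]_B is the unique c with M c = r, where M has columns e1, ..., e3.
Gaussian elimination on [M | r] yields c = (0, -1, -4).
Check: 0·e1 - e2 - 4e3 = <-1, 6, -2>.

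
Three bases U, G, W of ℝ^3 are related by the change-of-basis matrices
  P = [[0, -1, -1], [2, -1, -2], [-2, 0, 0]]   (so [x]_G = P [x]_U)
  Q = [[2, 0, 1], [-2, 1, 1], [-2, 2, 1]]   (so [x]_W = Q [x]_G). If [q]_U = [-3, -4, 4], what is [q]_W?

[6, -4, -14]

Composing the changes, [q]_W = Q P [q]_U.
Q P = [[-2, -2, -2], [0, 1, 0], [2, 0, -2]]; applying this to [-3, -4, 4] gives [6, -4, -14].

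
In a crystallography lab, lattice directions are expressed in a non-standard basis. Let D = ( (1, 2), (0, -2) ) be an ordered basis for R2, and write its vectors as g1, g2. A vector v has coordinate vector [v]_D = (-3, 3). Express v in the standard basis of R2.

v = M [v]_D, where M has columns g1, g2.
Carrying out the matrix-vector product, v = (-3, -12).

(-3, -12)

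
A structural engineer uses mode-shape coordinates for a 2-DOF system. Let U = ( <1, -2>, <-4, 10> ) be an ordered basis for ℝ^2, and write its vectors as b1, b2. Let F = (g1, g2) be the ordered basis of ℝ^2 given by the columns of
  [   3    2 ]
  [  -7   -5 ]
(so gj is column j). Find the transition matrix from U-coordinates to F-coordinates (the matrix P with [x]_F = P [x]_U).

Column j of P is [bj]_F, since P maps U-coordinates to F-coordinates.
Expressing b1 in F: b1 = g1 - g2, so column 1 of P is <1, -1>.
Doing the same for each bj gives P = [[1, 0], [-1, -2]].

[[1, 0], [-1, -2]]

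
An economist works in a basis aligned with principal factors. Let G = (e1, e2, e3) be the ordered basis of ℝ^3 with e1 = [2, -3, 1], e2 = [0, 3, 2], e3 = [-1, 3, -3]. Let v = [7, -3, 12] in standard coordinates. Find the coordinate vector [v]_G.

[v]_G is the unique c with M c = v, where M has columns e1, ..., e3.
Solving this 3x3 system gives c = (3, 3, -1).
Check: 3e1 + 3e2 - e3 = [7, -3, 12].

[3, 3, -1]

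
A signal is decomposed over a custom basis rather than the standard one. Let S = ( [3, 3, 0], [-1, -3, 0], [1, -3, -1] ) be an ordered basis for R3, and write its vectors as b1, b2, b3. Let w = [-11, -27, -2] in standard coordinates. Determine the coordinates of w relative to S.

Write w = c_1 b1 + ... + c_3 b3 and solve for the c_i.
Row-reducing the augmented matrix [M | w] gives c = (-3, 4, 2).
Check: -3b1 + 4b2 + 2b3 = [-11, -27, -2].

[-3, 4, 2]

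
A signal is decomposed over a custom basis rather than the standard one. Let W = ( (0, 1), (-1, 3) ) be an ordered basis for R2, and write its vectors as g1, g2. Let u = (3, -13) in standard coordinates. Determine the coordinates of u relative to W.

(-4, -3)

Write u = c_1 g1 + c_2 g2 and solve for the c_i.
System: 0c_1 - c_2 = 3, c_1 + 3c_2 = -13; solving gives c_1 = -4, c_2 = -3.
Check: -4g1 - 3g2 = (3, -13).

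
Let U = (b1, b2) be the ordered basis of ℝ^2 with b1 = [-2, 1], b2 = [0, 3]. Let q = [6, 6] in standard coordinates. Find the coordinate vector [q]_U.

[-3, 3]

We seek scalars with c_1 b1 + c_2 b2 = q; equivalently solve M c = q where the columns of M are b1, b2.
System: -2c_1 + 0c_2 = 6, c_1 + 3c_2 = 6; solving gives c_1 = -3, c_2 = 3.
Check: -3b1 + 3b2 = [6, 6].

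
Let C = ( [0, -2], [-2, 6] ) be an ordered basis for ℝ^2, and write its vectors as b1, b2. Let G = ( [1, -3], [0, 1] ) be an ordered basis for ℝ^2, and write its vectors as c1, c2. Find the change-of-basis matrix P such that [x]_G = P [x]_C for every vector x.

[[0, -2], [-2, 0]]

Take x = bj: its C-coordinates are the j-th standard unit vector, so P e_j — column j of P — equals [bj]_G.
b1 = 0·c1 - 2c2, giving column 1 = [0, -2]; repeating for each j gives P = [[0, -2], [-2, 0]].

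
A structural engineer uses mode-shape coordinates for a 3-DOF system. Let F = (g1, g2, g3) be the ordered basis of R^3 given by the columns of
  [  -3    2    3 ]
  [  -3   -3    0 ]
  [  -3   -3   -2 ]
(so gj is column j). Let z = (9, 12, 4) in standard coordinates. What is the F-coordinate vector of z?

(-1, -3, 4)

[z]_F is the unique c with M c = z, where M has columns g1, ..., g3.
Gaussian elimination on [M | z] yields c = (-1, -3, 4).
Check: -g1 - 3g2 + 4g3 = (9, 12, 4).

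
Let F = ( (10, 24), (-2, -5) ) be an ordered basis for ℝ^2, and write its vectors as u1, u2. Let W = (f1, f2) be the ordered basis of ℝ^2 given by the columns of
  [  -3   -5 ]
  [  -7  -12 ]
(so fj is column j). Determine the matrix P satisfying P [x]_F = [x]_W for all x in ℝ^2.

[[0, -1], [-2, 1]]

Column j of P is [uj]_W, since P maps F-coordinates to W-coordinates.
Expressing u1 in W: u1 = 0·f1 - 2f2, so column 1 of P is (0, -2).
Doing the same for each uj gives P = [[0, -1], [-2, 1]].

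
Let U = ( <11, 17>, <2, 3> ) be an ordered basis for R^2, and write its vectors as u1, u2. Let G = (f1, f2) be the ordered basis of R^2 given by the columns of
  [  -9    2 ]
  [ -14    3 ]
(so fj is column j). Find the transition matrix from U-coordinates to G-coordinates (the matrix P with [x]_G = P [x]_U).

Column j of P is [uj]_G, since P maps U-coordinates to G-coordinates.
Expressing u1 in G: u1 = -f1 + f2, so column 1 of P is <-1, 1>.
Doing the same for each uj gives P = [[-1, 0], [1, 1]].

[[-1, 0], [1, 1]]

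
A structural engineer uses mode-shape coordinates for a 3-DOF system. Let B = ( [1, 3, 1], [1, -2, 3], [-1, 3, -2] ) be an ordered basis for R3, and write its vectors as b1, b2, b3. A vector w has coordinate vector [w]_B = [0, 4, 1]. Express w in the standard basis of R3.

The coordinates say w = 0·b1 + 4b2 + b3; adding the scaled basis vectors gives [3, -5, 10].

[3, -5, 10]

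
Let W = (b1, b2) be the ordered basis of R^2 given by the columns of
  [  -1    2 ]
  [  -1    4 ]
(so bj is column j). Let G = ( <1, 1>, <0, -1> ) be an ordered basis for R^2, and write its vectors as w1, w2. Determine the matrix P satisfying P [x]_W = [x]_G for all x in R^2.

[[-1, 2], [0, -2]]

Column j of P is [bj]_G, since P maps W-coordinates to G-coordinates.
Expressing b1 in G: b1 = -w1 + 0·w2, so column 1 of P is <-1, 0>.
Doing the same for each bj gives P = [[-1, 2], [0, -2]].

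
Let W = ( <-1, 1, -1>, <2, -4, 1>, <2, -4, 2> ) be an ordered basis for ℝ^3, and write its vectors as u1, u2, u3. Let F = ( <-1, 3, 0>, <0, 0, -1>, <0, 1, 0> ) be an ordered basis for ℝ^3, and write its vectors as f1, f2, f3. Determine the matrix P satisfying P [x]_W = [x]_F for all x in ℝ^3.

Let M have columns uj and N have columns fj. Then for every x, N [x]_F = x = M [x]_W, so P = N^(-1) M.
Since det N = -1, N^(-1) has integer entries; multiplying gives P = [[1, -2, -2], [1, -1, -2], [-2, 2, 2]].

[[1, -2, -2], [1, -1, -2], [-2, 2, 2]]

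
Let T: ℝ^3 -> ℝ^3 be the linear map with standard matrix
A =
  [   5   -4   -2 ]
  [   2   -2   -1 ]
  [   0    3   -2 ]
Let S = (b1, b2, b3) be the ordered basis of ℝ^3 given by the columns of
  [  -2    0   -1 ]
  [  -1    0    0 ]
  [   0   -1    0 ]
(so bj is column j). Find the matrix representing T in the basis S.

The j-th column of [T]_S is [T(bj)]_S.
T(b1) = A b1 = (-6, -2, -3) = 2b1 + 3b2 + 2b3, so column 1 is (2, 3, 2).
Repeating for b2, b3 and assembling the columns gives [[2, -1, 2], [3, -2, 0], [2, 0, 1]].

[[2, -1, 2], [3, -2, 0], [2, 0, 1]]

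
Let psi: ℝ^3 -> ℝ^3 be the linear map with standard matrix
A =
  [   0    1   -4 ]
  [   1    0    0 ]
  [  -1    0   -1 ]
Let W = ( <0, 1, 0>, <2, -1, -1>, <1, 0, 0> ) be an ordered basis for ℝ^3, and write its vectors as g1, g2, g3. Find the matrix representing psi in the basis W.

[[0, 3, 2], [0, 1, 1], [1, 1, -2]]

Let P have columns g1, ..., g3. Then [psi]_W = P^(-1) A P.
Here det P = -1, so P^(-1) is integer; computing A P first and then P^(-1)(A P) gives [[0, 3, 2], [0, 1, 1], [1, 1, -2]].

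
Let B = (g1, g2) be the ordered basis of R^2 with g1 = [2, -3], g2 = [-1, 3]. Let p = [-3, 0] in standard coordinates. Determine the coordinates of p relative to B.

[p]_B is the unique c with M c = p, where M has columns g1, g2.
System: 2c_1 - c_2 = -3, -3c_1 + 3c_2 = 0; solving gives c_1 = -3, c_2 = -3.
Check: -3g1 - 3g2 = [-3, 0].

[-3, -3]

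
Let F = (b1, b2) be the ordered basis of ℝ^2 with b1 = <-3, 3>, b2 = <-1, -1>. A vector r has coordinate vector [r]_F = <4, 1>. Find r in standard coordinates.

<-13, 11>

The coordinates say r = 4b1 + b2; adding the scaled basis vectors gives <-13, 11>.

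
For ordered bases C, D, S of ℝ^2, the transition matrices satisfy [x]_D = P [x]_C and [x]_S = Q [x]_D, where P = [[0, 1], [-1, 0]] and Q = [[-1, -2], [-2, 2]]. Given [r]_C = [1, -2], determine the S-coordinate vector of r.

[4, 2]

First [r]_D = P [r]_C = [-2, -1].
Then [r]_S = Q [r]_D = [4, 2].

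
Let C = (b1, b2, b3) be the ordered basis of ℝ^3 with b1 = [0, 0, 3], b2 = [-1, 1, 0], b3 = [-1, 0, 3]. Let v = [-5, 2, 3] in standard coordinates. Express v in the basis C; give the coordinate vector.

[-2, 2, 3]

Write v = c_1 b1 + ... + c_3 b3 and solve for the c_i.
Gaussian elimination on [M | v] yields c = (-2, 2, 3).
Check: -2b1 + 2b2 + 3b3 = [-5, 2, 3].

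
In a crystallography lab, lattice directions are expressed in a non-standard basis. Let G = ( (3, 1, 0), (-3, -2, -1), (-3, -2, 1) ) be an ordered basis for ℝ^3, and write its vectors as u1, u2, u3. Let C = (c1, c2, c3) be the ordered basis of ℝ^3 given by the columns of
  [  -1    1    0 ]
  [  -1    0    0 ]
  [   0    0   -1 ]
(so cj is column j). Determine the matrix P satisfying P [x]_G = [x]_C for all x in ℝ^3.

[[-1, 2, 2], [2, -1, -1], [0, 1, -1]]

Column j of P is [uj]_C, since P maps G-coordinates to C-coordinates.
Expressing u1 in C: u1 = -c1 + 2c2 + 0·c3, so column 1 of P is (-1, 2, 0).
Doing the same for each uj gives P = [[-1, 2, 2], [2, -1, -1], [0, 1, -1]].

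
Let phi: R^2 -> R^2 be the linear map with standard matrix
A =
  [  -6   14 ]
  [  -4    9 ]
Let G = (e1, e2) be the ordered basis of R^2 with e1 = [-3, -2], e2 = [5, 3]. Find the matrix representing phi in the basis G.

The j-th column of [phi]_G is [phi(ej)]_G.
phi(e1) = A e1 = [-10, -6] = 0·e1 - 2e2, so column 1 is [0, -2].
Repeating for e2 and assembling the columns gives [[0, 1], [-2, 3]].

[[0, 1], [-2, 3]]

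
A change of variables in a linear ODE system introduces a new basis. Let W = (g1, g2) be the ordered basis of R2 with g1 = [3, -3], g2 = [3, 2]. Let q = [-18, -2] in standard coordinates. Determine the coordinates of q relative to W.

[q]_W is the unique c with M c = q, where M has columns g1, g2.
System: 3c_1 + 3c_2 = -18, -3c_1 + 2c_2 = -2; solving gives c_1 = -2, c_2 = -4.
Check: -2g1 - 4g2 = [-18, -2].

[-2, -4]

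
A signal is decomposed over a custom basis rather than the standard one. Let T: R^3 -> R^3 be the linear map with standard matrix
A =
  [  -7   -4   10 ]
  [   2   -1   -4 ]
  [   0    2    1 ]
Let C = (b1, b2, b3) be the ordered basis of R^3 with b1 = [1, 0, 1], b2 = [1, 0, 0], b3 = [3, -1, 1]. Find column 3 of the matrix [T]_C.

Column 3 of [T]_C is the C-coordinate vector of T(b3).
In standard coordinates T(b3) = A b3 = [-7, 3, -1].
Converting to C: [-7, 3, -1] = 2b1 + 0·b2 - 3b3, so the coordinate vector is [2, 0, -3].

[2, 0, -3]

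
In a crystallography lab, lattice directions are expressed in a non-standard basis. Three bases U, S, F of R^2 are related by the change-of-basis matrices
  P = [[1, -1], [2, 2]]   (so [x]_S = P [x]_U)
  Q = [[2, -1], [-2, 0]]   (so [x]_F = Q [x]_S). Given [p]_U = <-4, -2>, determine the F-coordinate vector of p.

First [p]_S = P [p]_U = <-2, -12>.
Then [p]_F = Q [p]_S = <8, 4>.

<8, 4>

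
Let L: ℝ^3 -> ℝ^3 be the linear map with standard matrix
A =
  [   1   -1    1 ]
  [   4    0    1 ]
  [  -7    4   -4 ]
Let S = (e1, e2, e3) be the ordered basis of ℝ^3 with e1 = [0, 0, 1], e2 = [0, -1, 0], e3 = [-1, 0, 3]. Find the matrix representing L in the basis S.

With P the matrix whose columns are e1, ..., e3, [L]_S = P^(-1) A P.
Column by column: L(e1) = A e1 = [1, 1, -4]; its S-coordinates [-1, -1, -1] give column 1.
Continuing for each basis vector yields [L]_S = [[-1, -1, 1], [-1, 0, 1], [-1, -1, -2]].

[[-1, -1, 1], [-1, 0, 1], [-1, -1, -2]]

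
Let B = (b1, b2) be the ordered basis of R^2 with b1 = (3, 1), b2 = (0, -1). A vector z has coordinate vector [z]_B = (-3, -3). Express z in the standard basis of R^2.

(-9, 0)

By definition z = -3b1 - 3b2.
Summing componentwise gives (-9, 0).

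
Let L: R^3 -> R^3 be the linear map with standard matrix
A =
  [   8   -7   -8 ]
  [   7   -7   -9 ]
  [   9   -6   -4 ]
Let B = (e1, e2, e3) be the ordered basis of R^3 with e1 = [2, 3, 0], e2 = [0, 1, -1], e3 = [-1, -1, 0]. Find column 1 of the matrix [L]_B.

Column 1 of [L]_B is the B-coordinate vector of L(e1).
In standard coordinates L(e1) = A e1 = [-5, -7, 0].
Converting to B: [-5, -7, 0] = -2e1 + 0·e2 + e3, so the coordinate vector is [-2, 0, 1].

[-2, 0, 1]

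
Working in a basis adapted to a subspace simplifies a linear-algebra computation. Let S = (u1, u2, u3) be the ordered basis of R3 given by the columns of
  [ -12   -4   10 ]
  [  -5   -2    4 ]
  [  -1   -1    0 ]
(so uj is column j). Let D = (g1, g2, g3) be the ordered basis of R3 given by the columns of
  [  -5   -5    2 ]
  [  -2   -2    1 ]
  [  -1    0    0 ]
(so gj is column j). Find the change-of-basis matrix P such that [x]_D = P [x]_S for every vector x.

[[1, 1, 0], [1, -1, -2], [-1, -2, 0]]

Take x = uj: its S-coordinates are the j-th standard unit vector, so P e_j — column j of P — equals [uj]_D.
u1 = g1 + g2 - g3, giving column 1 = (1, 1, -1); repeating for each j gives P = [[1, 1, 0], [1, -1, -2], [-1, -2, 0]].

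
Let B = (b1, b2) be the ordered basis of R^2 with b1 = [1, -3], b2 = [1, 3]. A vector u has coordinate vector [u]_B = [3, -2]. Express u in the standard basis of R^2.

The coordinates say u = 3b1 - 2b2; adding the scaled basis vectors gives [1, -15].

[1, -15]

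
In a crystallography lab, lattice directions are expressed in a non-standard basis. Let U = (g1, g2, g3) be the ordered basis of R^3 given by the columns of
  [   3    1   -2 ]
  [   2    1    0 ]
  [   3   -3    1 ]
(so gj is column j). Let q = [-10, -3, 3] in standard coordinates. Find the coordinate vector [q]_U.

[q]_U is the unique c with M c = q, where M has columns g1, ..., g3.
Row-reducing the augmented matrix [M | q] gives c = (-1, -1, 3).
Check: -g1 - g2 + 3g3 = [-10, -3, 3].

[-1, -1, 3]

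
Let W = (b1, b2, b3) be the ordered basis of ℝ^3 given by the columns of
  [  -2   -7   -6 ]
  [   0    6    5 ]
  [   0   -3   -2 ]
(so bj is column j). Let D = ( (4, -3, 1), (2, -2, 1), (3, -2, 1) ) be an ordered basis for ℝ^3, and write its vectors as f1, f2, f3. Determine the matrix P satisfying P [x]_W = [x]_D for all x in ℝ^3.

[[0, 0, -1], [2, -2, -1], [-2, -1, 0]]

Take x = bj: its W-coordinates are the j-th standard unit vector, so P e_j — column j of P — equals [bj]_D.
b1 = 0·f1 + 2f2 - 2f3, giving column 1 = (0, 2, -2); repeating for each j gives P = [[0, 0, -1], [2, -2, -1], [-2, -1, 0]].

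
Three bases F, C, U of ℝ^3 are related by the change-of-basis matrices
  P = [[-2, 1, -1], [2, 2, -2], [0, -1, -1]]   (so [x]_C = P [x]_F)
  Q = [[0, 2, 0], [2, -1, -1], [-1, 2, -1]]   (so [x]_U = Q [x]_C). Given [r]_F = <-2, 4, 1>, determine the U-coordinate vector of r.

<4, 17, 2>

Composing the changes, [r]_U = Q P [r]_F.
Q P = [[4, 4, -4], [-6, 1, 1], [6, 4, -2]]; applying this to <-2, 4, 1> gives <4, 17, 2>.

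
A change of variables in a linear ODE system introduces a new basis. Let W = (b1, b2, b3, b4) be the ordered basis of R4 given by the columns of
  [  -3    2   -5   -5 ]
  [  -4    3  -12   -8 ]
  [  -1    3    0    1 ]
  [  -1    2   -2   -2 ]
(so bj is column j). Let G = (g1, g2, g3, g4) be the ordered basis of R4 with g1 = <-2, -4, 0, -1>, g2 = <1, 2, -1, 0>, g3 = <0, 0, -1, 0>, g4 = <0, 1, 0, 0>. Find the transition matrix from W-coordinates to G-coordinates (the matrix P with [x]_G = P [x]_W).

[[1, -2, 2, 2], [-1, -2, -1, -1], [2, -1, 1, 0], [2, -1, -2, 2]]

Take x = bj: its W-coordinates are the j-th standard unit vector, so P e_j — column j of P — equals [bj]_G.
b1 = g1 - g2 + 2g3 + 2g4, giving column 1 = <1, -1, 2, 2>; repeating for each j gives P = [[1, -2, 2, 2], [-1, -2, -1, -1], [2, -1, 1, 0], [2, -1, -2, 2]].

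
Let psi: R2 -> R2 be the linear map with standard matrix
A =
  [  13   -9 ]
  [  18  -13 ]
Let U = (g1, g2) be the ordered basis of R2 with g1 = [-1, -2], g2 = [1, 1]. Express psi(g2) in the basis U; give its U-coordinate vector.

[-1, 3]

Compute psi(g2) = A g2 = [4, 5] in standard coordinates.
Then write this in U-coordinates: solve for y in y_1 g1 + y_2 g2 = [4, 5].
This gives y = [-1, 3], which is column 2 of [psi]_U.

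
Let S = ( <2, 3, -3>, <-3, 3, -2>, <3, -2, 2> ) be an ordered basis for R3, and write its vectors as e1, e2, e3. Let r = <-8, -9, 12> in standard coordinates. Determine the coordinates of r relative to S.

<-4, 3, 3>

We seek scalars with c_1 e1 + ... + c_3 e3 = r; equivalently solve M c = r where the columns of M are e1, ..., e3.
Solving this 3x3 system gives c = (-4, 3, 3).
Check: -4e1 + 3e2 + 3e3 = <-8, -9, 12>.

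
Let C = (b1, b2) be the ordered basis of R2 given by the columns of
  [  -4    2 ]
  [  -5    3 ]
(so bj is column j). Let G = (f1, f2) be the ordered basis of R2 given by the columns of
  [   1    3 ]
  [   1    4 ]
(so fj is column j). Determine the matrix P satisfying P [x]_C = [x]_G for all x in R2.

[[-1, -1], [-1, 1]]

Take x = bj: its C-coordinates are the j-th standard unit vector, so P e_j — column j of P — equals [bj]_G.
b1 = -f1 - f2, giving column 1 = [-1, -1]; repeating for each j gives P = [[-1, -1], [-1, 1]].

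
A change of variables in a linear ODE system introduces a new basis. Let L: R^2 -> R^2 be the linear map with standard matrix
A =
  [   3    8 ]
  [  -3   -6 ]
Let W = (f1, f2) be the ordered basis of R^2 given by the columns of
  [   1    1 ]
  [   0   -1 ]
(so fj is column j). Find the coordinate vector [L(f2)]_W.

Column 2 of [L]_W is the W-coordinate vector of L(f2).
In standard coordinates L(f2) = A f2 = <-5, 3>.
Converting to W: <-5, 3> = -2f1 - 3f2, so the coordinate vector is <-2, -3>.

<-2, -3>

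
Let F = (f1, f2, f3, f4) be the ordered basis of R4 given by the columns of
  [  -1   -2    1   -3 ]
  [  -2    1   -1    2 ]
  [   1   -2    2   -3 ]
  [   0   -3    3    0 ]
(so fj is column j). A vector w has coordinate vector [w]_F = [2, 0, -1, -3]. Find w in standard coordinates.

w = M [w]_F, where M has columns f1, ..., f4.
Carrying out the matrix-vector product, w = [6, -9, 9, -3].

[6, -9, 9, -3]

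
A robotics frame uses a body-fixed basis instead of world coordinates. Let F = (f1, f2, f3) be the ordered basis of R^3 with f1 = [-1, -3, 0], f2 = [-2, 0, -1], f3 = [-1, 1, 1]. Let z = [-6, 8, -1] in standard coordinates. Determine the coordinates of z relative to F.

Write z = c_1 f1 + ... + c_3 f3 and solve for the c_i.
Gaussian elimination on [M | z] yields c = (-2, 3, 2).
Check: -2f1 + 3f2 + 2f3 = [-6, 8, -1].

[-2, 3, 2]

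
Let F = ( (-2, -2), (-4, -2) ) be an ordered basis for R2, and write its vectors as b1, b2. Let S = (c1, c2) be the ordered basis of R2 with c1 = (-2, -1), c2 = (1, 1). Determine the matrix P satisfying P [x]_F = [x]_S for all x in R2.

Let M have columns bj and N have columns cj. Then for every x, N [x]_S = x = M [x]_F, so P = N^(-1) M.
Since det N = -1, N^(-1) has integer entries; multiplying gives P = [[0, 2], [-2, 0]].

[[0, 2], [-2, 0]]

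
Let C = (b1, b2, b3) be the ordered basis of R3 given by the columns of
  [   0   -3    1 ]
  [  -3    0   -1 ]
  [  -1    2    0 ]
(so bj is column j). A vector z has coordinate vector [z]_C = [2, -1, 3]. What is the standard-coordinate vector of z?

[6, -9, -4]

z = M [z]_C, where M has columns b1, ..., b3.
Carrying out the matrix-vector product, z = [6, -9, -4].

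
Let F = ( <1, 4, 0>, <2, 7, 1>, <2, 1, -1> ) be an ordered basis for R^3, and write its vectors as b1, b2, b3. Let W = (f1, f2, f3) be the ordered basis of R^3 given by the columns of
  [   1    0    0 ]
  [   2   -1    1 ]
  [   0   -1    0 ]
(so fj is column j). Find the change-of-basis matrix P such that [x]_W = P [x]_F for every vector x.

[[1, 2, 2], [0, -1, 1], [2, 2, -2]]

Column j of P is [bj]_W, since P maps F-coordinates to W-coordinates.
Expressing b1 in W: b1 = f1 + 0·f2 + 2f3, so column 1 of P is <1, 0, 2>.
Doing the same for each bj gives P = [[1, 2, 2], [0, -1, 1], [2, 2, -2]].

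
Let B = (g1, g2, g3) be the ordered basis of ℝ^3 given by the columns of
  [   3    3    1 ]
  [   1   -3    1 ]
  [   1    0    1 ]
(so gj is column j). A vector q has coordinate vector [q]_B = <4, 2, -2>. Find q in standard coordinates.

<16, -4, 2>

The coordinates say q = 4g1 + 2g2 - 2g3; adding the scaled basis vectors gives <16, -4, 2>.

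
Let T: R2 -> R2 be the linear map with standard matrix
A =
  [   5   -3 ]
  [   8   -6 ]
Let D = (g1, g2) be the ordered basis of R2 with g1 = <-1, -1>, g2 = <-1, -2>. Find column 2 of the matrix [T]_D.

Compute T(g2) = A g2 = <1, 4> in standard coordinates.
Then write this in D-coordinates: solve for y in y_1 g1 + y_2 g2 = <1, 4>.
This gives y = <2, -3>, which is column 2 of [T]_D.

<2, -3>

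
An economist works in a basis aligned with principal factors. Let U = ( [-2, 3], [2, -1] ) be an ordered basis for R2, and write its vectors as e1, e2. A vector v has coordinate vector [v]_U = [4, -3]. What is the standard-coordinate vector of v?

By definition v = 4e1 - 3e2.
Summing componentwise gives [-14, 15].

[-14, 15]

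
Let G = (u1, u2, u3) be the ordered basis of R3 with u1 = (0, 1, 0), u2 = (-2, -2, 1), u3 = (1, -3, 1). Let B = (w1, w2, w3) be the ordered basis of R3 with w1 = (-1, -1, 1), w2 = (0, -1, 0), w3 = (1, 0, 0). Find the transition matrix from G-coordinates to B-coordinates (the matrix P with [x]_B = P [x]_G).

Column j of P is [uj]_B, since P maps G-coordinates to B-coordinates.
Expressing u1 in B: u1 = 0·w1 - w2 + 0·w3, so column 1 of P is (0, -1, 0).
Doing the same for each uj gives P = [[0, 1, 1], [-1, 1, 2], [0, -1, 2]].

[[0, 1, 1], [-1, 1, 2], [0, -1, 2]]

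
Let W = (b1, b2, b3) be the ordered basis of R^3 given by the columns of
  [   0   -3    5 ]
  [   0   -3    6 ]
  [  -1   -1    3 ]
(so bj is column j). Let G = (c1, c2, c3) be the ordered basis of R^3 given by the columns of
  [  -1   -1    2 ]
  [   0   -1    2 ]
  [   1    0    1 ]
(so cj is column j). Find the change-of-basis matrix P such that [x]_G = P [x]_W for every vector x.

Take x = bj: its W-coordinates are the j-th standard unit vector, so P e_j — column j of P — equals [bj]_G.
b1 = 0·c1 - 2c2 - c3, giving column 1 = (0, -2, -1); repeating for each j gives P = [[0, 0, 1], [-2, 1, -2], [-1, -1, 2]].

[[0, 0, 1], [-2, 1, -2], [-1, -1, 2]]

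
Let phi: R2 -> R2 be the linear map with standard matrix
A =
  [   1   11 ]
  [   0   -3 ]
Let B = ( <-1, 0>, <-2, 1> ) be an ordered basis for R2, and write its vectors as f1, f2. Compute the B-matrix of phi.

With P the matrix whose columns are f1, f2, [phi]_B = P^(-1) A P.
Column by column: phi(f1) = A f1 = <-1, 0>; its B-coordinates <1, 0> give column 1.
Continuing for each basis vector yields [phi]_B = [[1, -3], [0, -3]].

[[1, -3], [0, -3]]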